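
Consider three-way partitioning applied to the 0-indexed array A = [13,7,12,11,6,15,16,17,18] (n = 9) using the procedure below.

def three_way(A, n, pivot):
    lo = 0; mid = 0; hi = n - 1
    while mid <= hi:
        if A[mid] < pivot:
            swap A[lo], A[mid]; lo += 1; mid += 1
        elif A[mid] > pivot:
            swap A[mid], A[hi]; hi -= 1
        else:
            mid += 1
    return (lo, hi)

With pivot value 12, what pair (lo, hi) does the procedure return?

lo=0 mid=0 hi=8
13>12: swap(0,8), hi=7 ⇒ [18,7,12,11,6,15,16,17,13]
18>12: swap(0,7), hi=6 ⇒ [17,7,12,11,6,15,16,18,13]
17>12: swap(0,6), hi=5 ⇒ [16,7,12,11,6,15,17,18,13]
16>12: swap(0,5), hi=4 ⇒ [15,7,12,11,6,16,17,18,13]
15>12: swap(0,4), hi=3 ⇒ [6,7,12,11,15,16,17,18,13]
6<12: swap(0,0), lo=1 mid=1 ⇒ [6,7,12,11,15,16,17,18,13]
7<12: swap(1,1), lo=2 mid=2 ⇒ [6,7,12,11,15,16,17,18,13]
12=12: mid=3
11<12: swap(2,3), lo=3 mid=4 ⇒ [6,7,11,12,15,16,17,18,13]
done. lo=3 hi=3; A=[6,7,11,12,15,16,17,18,13]

(3, 3)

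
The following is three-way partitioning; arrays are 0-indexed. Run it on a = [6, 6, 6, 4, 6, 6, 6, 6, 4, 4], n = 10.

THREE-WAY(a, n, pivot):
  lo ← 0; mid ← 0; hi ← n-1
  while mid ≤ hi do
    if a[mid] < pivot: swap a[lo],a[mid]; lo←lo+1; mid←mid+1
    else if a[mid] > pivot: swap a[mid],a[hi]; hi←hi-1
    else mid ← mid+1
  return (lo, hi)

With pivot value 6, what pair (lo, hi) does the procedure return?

(3, 9)

pivot = 6; lo=0, mid=0, hi=9
a[mid]=6=6: mid=1
a[mid]=6=6: mid=2
a[mid]=6=6: mid=3
a[mid]=4<6: swap a[0],a[3]; lo=1,mid=4 → [4, 6, 6, 6, 6, 6, 6, 6, 4, 4]
a[mid]=6=6: mid=5
a[mid]=6=6: mid=6
a[mid]=6=6: mid=7
a[mid]=6=6: mid=8
a[mid]=4<6: swap a[1],a[8]; lo=2,mid=9 → [4, 4, 6, 6, 6, 6, 6, 6, 6, 4]
a[mid]=4<6: swap a[2],a[9]; lo=3,mid=10 → [4, 4, 4, 6, 6, 6, 6, 6, 6, 6]
end: lo=3, hi=9; a = [4, 4, 4, 6, 6, 6, 6, 6, 6, 6]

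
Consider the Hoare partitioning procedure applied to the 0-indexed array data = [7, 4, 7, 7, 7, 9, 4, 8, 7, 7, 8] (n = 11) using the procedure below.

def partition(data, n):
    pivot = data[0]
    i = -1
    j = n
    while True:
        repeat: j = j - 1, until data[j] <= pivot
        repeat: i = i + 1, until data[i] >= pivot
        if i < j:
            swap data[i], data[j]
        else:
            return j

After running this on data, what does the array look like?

pivot=7
j stops at 9 (7), i stops at 0 (7); swap ⇒ [7, 4, 7, 7, 7, 9, 4, 8, 7, 7, 8]
j stops at 8 (7), i stops at 2 (7); swap ⇒ [7, 4, 7, 7, 7, 9, 4, 8, 7, 7, 8]
j stops at 6 (4), i stops at 3 (7); swap ⇒ [7, 4, 7, 4, 7, 9, 7, 8, 7, 7, 8]
j stops at 4, i stops at 4; i≥j ⇒ return 4. data=[7, 4, 7, 4, 7, 9, 7, 8, 7, 7, 8]

[7, 4, 7, 4, 7, 9, 7, 8, 7, 7, 8]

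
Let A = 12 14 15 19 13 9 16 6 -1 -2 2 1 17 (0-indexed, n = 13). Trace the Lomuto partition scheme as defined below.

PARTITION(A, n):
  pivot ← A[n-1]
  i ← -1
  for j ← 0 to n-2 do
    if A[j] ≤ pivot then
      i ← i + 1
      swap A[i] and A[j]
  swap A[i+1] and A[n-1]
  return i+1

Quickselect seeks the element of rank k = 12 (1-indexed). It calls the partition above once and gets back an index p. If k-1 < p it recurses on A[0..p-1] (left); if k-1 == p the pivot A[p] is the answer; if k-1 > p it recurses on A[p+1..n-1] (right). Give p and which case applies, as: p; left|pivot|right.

pivot=17, i=-1
j=0: 12≤17, i=0, swap(0,0) ⇒ 12 14 15 19 13 9 16 6 -1 -2 2 1 17
j=1: 14≤17, i=1, swap(1,1) ⇒ 12 14 15 19 13 9 16 6 -1 -2 2 1 17
j=2: 15≤17, i=2, swap(2,2) ⇒ 12 14 15 19 13 9 16 6 -1 -2 2 1 17
j=3: 19>17, skip
j=4: 13≤17, i=3, swap(3,4) ⇒ 12 14 15 13 19 9 16 6 -1 -2 2 1 17
j=5: 9≤17, i=4, swap(4,5) ⇒ 12 14 15 13 9 19 16 6 -1 -2 2 1 17
j=6: 16≤17, i=5, swap(5,6) ⇒ 12 14 15 13 9 16 19 6 -1 -2 2 1 17
j=7: 6≤17, i=6, swap(6,7) ⇒ 12 14 15 13 9 16 6 19 -1 -2 2 1 17
j=8: -1≤17, i=7, swap(7,8) ⇒ 12 14 15 13 9 16 6 -1 19 -2 2 1 17
j=9: -2≤17, i=8, swap(8,9) ⇒ 12 14 15 13 9 16 6 -1 -2 19 2 1 17
j=10: 2≤17, i=9, swap(9,10) ⇒ 12 14 15 13 9 16 6 -1 -2 2 19 1 17
j=11: 1≤17, i=10, swap(10,11) ⇒ 12 14 15 13 9 16 6 -1 -2 2 1 19 17
swap(11,12) ⇒ 12 14 15 13 9 16 6 -1 -2 2 1 17 19; return 11
p = 11; k-1 = 11 == 11 ⇒ pivot

11; pivot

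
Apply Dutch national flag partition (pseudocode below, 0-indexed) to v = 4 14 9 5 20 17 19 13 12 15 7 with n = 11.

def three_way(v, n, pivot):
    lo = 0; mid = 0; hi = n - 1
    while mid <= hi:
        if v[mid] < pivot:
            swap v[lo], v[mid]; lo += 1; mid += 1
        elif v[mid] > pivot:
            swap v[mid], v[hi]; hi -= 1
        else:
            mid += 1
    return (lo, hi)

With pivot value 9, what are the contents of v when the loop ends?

4 7 5 9 17 19 13 12 15 20 14

lo=0 mid=0 hi=10
4<9: swap(0,0), lo=1 mid=1 ⇒ 4 14 9 5 20 17 19 13 12 15 7
14>9: swap(1,10), hi=9 ⇒ 4 7 9 5 20 17 19 13 12 15 14
7<9: swap(1,1), lo=2 mid=2 ⇒ 4 7 9 5 20 17 19 13 12 15 14
9=9: mid=3
5<9: swap(2,3), lo=3 mid=4 ⇒ 4 7 5 9 20 17 19 13 12 15 14
20>9: swap(4,9), hi=8 ⇒ 4 7 5 9 15 17 19 13 12 20 14
15>9: swap(4,8), hi=7 ⇒ 4 7 5 9 12 17 19 13 15 20 14
12>9: swap(4,7), hi=6 ⇒ 4 7 5 9 13 17 19 12 15 20 14
13>9: swap(4,6), hi=5 ⇒ 4 7 5 9 19 17 13 12 15 20 14
19>9: swap(4,5), hi=4 ⇒ 4 7 5 9 17 19 13 12 15 20 14
17>9: swap(4,4), hi=3 ⇒ 4 7 5 9 17 19 13 12 15 20 14
done. lo=3 hi=3; v=4 7 5 9 17 19 13 12 15 20 14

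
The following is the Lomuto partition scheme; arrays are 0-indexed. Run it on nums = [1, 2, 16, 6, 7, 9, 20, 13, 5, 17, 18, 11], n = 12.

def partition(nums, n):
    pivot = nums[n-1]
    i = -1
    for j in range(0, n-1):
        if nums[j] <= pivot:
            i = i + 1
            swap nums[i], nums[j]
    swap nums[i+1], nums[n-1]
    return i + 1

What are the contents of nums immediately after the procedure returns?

[1, 2, 6, 7, 9, 5, 11, 13, 16, 17, 18, 20]

pivot = nums[11] = 11; i = -1
j=0: nums[0]=1 ≤ 11 → i=0, swap nums[0],nums[0] (no change) → [1, 2, 16, 6, 7, 9, 20, 13, 5, 17, 18, 11]
j=1: nums[1]=2 ≤ 11 → i=1, swap nums[1],nums[1] (no change) → [1, 2, 16, 6, 7, 9, 20, 13, 5, 17, 18, 11]
j=2: nums[2]=16 > 11 → no swap
j=3: nums[3]=6 ≤ 11 → i=2, swap nums[2],nums[3] → [1, 2, 6, 16, 7, 9, 20, 13, 5, 17, 18, 11]
j=4: nums[4]=7 ≤ 11 → i=3, swap nums[3],nums[4] → [1, 2, 6, 7, 16, 9, 20, 13, 5, 17, 18, 11]
j=5: nums[5]=9 ≤ 11 → i=4, swap nums[4],nums[5] → [1, 2, 6, 7, 9, 16, 20, 13, 5, 17, 18, 11]
j=6: nums[6]=20 > 11 → no swap
j=7: nums[7]=13 > 11 → no swap
j=8: nums[8]=5 ≤ 11 → i=5, swap nums[5],nums[8] → [1, 2, 6, 7, 9, 5, 20, 13, 16, 17, 18, 11]
j=9: nums[9]=17 > 11 → no swap
j=10: nums[10]=18 > 11 → no swap
final swap nums[6],nums[11] → [1, 2, 6, 7, 9, 5, 11, 13, 16, 17, 18, 20]; return 6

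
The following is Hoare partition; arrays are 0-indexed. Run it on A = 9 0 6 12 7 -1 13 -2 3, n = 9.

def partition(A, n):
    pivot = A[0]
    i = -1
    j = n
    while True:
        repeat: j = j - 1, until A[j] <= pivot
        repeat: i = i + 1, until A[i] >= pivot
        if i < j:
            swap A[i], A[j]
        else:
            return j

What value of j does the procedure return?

pivot = A[0] = 9; i = -1, j = 9
j→8 (A[8]=3≤9), i→0 (A[0]=9≥9); i<j, swap → 3 0 6 12 7 -1 13 -2 9
j→7 (A[7]=-2≤9), i→3 (A[3]=12≥9); i<j, swap → 3 0 6 -2 7 -1 13 12 9
j→5, i→6; i≥j, return j=5. A = 3 0 6 -2 7 -1 13 12 9

5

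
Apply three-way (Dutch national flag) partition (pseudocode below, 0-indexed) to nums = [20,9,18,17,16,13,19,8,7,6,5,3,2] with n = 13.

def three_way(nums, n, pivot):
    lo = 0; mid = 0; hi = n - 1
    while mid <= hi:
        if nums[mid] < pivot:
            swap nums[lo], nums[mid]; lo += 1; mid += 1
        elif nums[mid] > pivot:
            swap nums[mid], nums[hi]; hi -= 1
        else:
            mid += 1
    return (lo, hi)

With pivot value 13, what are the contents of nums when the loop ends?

lo=0 mid=0 hi=12
20>13: swap(0,12), hi=11 ⇒ [2,9,18,17,16,13,19,8,7,6,5,3,20]
2<13: swap(0,0), lo=1 mid=1 ⇒ [2,9,18,17,16,13,19,8,7,6,5,3,20]
9<13: swap(1,1), lo=2 mid=2 ⇒ [2,9,18,17,16,13,19,8,7,6,5,3,20]
18>13: swap(2,11), hi=10 ⇒ [2,9,3,17,16,13,19,8,7,6,5,18,20]
3<13: swap(2,2), lo=3 mid=3 ⇒ [2,9,3,17,16,13,19,8,7,6,5,18,20]
17>13: swap(3,10), hi=9 ⇒ [2,9,3,5,16,13,19,8,7,6,17,18,20]
5<13: swap(3,3), lo=4 mid=4 ⇒ [2,9,3,5,16,13,19,8,7,6,17,18,20]
16>13: swap(4,9), hi=8 ⇒ [2,9,3,5,6,13,19,8,7,16,17,18,20]
6<13: swap(4,4), lo=5 mid=5 ⇒ [2,9,3,5,6,13,19,8,7,16,17,18,20]
13=13: mid=6
19>13: swap(6,8), hi=7 ⇒ [2,9,3,5,6,13,7,8,19,16,17,18,20]
7<13: swap(5,6), lo=6 mid=7 ⇒ [2,9,3,5,6,7,13,8,19,16,17,18,20]
8<13: swap(6,7), lo=7 mid=8 ⇒ [2,9,3,5,6,7,8,13,19,16,17,18,20]
done. lo=7 hi=7; nums=[2,9,3,5,6,7,8,13,19,16,17,18,20]

[2,9,3,5,6,7,8,13,19,16,17,18,20]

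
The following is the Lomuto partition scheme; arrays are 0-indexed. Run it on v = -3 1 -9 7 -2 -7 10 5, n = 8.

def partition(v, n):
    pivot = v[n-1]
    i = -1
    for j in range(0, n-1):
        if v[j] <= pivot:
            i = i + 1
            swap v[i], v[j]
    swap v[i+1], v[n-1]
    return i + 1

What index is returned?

pivot=5, i=-1
j=0: -3≤5, i=0, swap(0,0) ⇒ -3 1 -9 7 -2 -7 10 5
j=1: 1≤5, i=1, swap(1,1) ⇒ -3 1 -9 7 -2 -7 10 5
j=2: -9≤5, i=2, swap(2,2) ⇒ -3 1 -9 7 -2 -7 10 5
j=3: 7>5, skip
j=4: -2≤5, i=3, swap(3,4) ⇒ -3 1 -9 -2 7 -7 10 5
j=5: -7≤5, i=4, swap(4,5) ⇒ -3 1 -9 -2 -7 7 10 5
j=6: 10>5, skip
swap(5,7) ⇒ -3 1 -9 -2 -7 5 10 7; return 5

5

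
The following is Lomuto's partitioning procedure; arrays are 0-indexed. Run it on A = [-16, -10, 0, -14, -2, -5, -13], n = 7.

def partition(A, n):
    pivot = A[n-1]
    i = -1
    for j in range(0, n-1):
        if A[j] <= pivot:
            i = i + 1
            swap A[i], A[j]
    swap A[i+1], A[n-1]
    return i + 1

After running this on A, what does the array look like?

[-16, -14, -13, -10, -2, -5, 0]

pivot = A[6] = -13; i = -1
j=0: A[0]=-16 ≤ -13 → i=0, swap A[0],A[0] (no change) → [-16, -10, 0, -14, -2, -5, -13]
j=1: A[1]=-10 > -13 → no swap
j=2: A[2]=0 > -13 → no swap
j=3: A[3]=-14 ≤ -13 → i=1, swap A[1],A[3] → [-16, -14, 0, -10, -2, -5, -13]
j=4: A[4]=-2 > -13 → no swap
j=5: A[5]=-5 > -13 → no swap
final swap A[2],A[6] → [-16, -14, -13, -10, -2, -5, 0]; return 2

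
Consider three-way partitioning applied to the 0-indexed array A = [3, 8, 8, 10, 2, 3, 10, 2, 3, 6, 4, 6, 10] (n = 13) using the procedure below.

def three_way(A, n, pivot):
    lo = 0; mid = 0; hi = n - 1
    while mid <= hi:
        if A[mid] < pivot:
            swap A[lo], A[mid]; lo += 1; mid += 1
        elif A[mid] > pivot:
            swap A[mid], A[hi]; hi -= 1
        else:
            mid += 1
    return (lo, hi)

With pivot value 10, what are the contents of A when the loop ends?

pivot = 10; lo=0, mid=0, hi=12
A[mid]=3<10: swap A[0],A[0]; lo=1,mid=1 → [3, 8, 8, 10, 2, 3, 10, 2, 3, 6, 4, 6, 10]
A[mid]=8<10: swap A[1],A[1]; lo=2,mid=2 → [3, 8, 8, 10, 2, 3, 10, 2, 3, 6, 4, 6, 10]
A[mid]=8<10: swap A[2],A[2]; lo=3,mid=3 → [3, 8, 8, 10, 2, 3, 10, 2, 3, 6, 4, 6, 10]
A[mid]=10=10: mid=4
A[mid]=2<10: swap A[3],A[4]; lo=4,mid=5 → [3, 8, 8, 2, 10, 3, 10, 2, 3, 6, 4, 6, 10]
A[mid]=3<10: swap A[4],A[5]; lo=5,mid=6 → [3, 8, 8, 2, 3, 10, 10, 2, 3, 6, 4, 6, 10]
A[mid]=10=10: mid=7
A[mid]=2<10: swap A[5],A[7]; lo=6,mid=8 → [3, 8, 8, 2, 3, 2, 10, 10, 3, 6, 4, 6, 10]
A[mid]=3<10: swap A[6],A[8]; lo=7,mid=9 → [3, 8, 8, 2, 3, 2, 3, 10, 10, 6, 4, 6, 10]
A[mid]=6<10: swap A[7],A[9]; lo=8,mid=10 → [3, 8, 8, 2, 3, 2, 3, 6, 10, 10, 4, 6, 10]
A[mid]=4<10: swap A[8],A[10]; lo=9,mid=11 → [3, 8, 8, 2, 3, 2, 3, 6, 4, 10, 10, 6, 10]
A[mid]=6<10: swap A[9],A[11]; lo=10,mid=12 → [3, 8, 8, 2, 3, 2, 3, 6, 4, 6, 10, 10, 10]
A[mid]=10=10: mid=13
end: lo=10, hi=12; A = [3, 8, 8, 2, 3, 2, 3, 6, 4, 6, 10, 10, 10]

[3, 8, 8, 2, 3, 2, 3, 6, 4, 6, 10, 10, 10]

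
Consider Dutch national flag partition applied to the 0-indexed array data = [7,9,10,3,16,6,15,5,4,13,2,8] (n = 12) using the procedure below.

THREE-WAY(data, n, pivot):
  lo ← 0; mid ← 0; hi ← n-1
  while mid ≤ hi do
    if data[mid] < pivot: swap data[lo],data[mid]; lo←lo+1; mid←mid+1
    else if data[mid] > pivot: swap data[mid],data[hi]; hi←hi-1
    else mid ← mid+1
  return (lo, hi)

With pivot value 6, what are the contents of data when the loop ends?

[2,4,5,3,6,15,16,10,13,9,8,7]

lo=0 mid=0 hi=11
7>6: swap(0,11), hi=10 ⇒ [8,9,10,3,16,6,15,5,4,13,2,7]
8>6: swap(0,10), hi=9 ⇒ [2,9,10,3,16,6,15,5,4,13,8,7]
2<6: swap(0,0), lo=1 mid=1 ⇒ [2,9,10,3,16,6,15,5,4,13,8,7]
9>6: swap(1,9), hi=8 ⇒ [2,13,10,3,16,6,15,5,4,9,8,7]
13>6: swap(1,8), hi=7 ⇒ [2,4,10,3,16,6,15,5,13,9,8,7]
4<6: swap(1,1), lo=2 mid=2 ⇒ [2,4,10,3,16,6,15,5,13,9,8,7]
10>6: swap(2,7), hi=6 ⇒ [2,4,5,3,16,6,15,10,13,9,8,7]
5<6: swap(2,2), lo=3 mid=3 ⇒ [2,4,5,3,16,6,15,10,13,9,8,7]
3<6: swap(3,3), lo=4 mid=4 ⇒ [2,4,5,3,16,6,15,10,13,9,8,7]
16>6: swap(4,6), hi=5 ⇒ [2,4,5,3,15,6,16,10,13,9,8,7]
15>6: swap(4,5), hi=4 ⇒ [2,4,5,3,6,15,16,10,13,9,8,7]
6=6: mid=5
done. lo=4 hi=4; data=[2,4,5,3,6,15,16,10,13,9,8,7]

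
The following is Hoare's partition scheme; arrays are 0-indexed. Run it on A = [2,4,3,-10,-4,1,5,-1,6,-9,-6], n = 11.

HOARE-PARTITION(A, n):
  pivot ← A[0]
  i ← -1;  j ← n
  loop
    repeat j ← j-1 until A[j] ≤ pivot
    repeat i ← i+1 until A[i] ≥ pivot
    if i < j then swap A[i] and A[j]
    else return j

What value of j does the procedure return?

5

pivot = A[0] = 2; i = -1, j = 11
j→10 (A[10]=-6≤2), i→0 (A[0]=2≥2); i<j, swap → [-6,4,3,-10,-4,1,5,-1,6,-9,2]
j→9 (A[9]=-9≤2), i→1 (A[1]=4≥2); i<j, swap → [-6,-9,3,-10,-4,1,5,-1,6,4,2]
j→7 (A[7]=-1≤2), i→2 (A[2]=3≥2); i<j, swap → [-6,-9,-1,-10,-4,1,5,3,6,4,2]
j→5, i→6; i≥j, return j=5. A = [-6,-9,-1,-10,-4,1,5,3,6,4,2]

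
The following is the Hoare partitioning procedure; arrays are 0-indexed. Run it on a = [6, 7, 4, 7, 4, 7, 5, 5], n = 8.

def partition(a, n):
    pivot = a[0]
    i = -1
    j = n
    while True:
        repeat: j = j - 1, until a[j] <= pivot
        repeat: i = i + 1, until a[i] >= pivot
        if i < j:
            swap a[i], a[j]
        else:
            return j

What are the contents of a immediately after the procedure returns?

[5, 5, 4, 4, 7, 7, 7, 6]

pivot=6
j stops at 7 (5), i stops at 0 (6); swap ⇒ [5, 7, 4, 7, 4, 7, 5, 6]
j stops at 6 (5), i stops at 1 (7); swap ⇒ [5, 5, 4, 7, 4, 7, 7, 6]
j stops at 4 (4), i stops at 3 (7); swap ⇒ [5, 5, 4, 4, 7, 7, 7, 6]
j stops at 3, i stops at 4; i≥j ⇒ return 3. a=[5, 5, 4, 4, 7, 7, 7, 6]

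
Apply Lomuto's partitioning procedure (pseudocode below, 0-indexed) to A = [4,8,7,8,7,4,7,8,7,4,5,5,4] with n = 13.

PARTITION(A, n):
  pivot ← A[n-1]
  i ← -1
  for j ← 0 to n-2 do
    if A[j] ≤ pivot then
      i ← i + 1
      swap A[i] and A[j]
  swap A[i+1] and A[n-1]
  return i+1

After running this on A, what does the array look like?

pivot=4, i=-1
j=0: 4≤4, i=0, swap(0,0) ⇒ [4,8,7,8,7,4,7,8,7,4,5,5,4]
j=1: 8>4, skip
j=2: 7>4, skip
j=3: 8>4, skip
j=4: 7>4, skip
j=5: 4≤4, i=1, swap(1,5) ⇒ [4,4,7,8,7,8,7,8,7,4,5,5,4]
j=6: 7>4, skip
j=7: 8>4, skip
j=8: 7>4, skip
j=9: 4≤4, i=2, swap(2,9) ⇒ [4,4,4,8,7,8,7,8,7,7,5,5,4]
j=10: 5>4, skip
j=11: 5>4, skip
swap(3,12) ⇒ [4,4,4,4,7,8,7,8,7,7,5,5,8]; return 3

[4,4,4,4,7,8,7,8,7,7,5,5,8]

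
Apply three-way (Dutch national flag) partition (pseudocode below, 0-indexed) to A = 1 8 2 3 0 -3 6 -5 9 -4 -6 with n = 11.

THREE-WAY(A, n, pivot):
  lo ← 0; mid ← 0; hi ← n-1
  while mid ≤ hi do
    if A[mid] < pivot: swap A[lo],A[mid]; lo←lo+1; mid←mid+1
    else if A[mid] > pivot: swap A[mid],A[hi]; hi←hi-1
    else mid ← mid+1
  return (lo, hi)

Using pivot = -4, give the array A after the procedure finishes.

-6 -5 -4 0 -3 6 3 9 2 8 1

pivot = -4; lo=0, mid=0, hi=10
A[mid]=1>-4: swap A[0],A[10]; hi=9 → -6 8 2 3 0 -3 6 -5 9 -4 1
A[mid]=-6<-4: swap A[0],A[0]; lo=1,mid=1 → -6 8 2 3 0 -3 6 -5 9 -4 1
A[mid]=8>-4: swap A[1],A[9]; hi=8 → -6 -4 2 3 0 -3 6 -5 9 8 1
A[mid]=-4=-4: mid=2
A[mid]=2>-4: swap A[2],A[8]; hi=7 → -6 -4 9 3 0 -3 6 -5 2 8 1
A[mid]=9>-4: swap A[2],A[7]; hi=6 → -6 -4 -5 3 0 -3 6 9 2 8 1
A[mid]=-5<-4: swap A[1],A[2]; lo=2,mid=3 → -6 -5 -4 3 0 -3 6 9 2 8 1
A[mid]=3>-4: swap A[3],A[6]; hi=5 → -6 -5 -4 6 0 -3 3 9 2 8 1
A[mid]=6>-4: swap A[3],A[5]; hi=4 → -6 -5 -4 -3 0 6 3 9 2 8 1
A[mid]=-3>-4: swap A[3],A[4]; hi=3 → -6 -5 -4 0 -3 6 3 9 2 8 1
A[mid]=0>-4: swap A[3],A[3]; hi=2 → -6 -5 -4 0 -3 6 3 9 2 8 1
end: lo=2, hi=2; A = -6 -5 -4 0 -3 6 3 9 2 8 1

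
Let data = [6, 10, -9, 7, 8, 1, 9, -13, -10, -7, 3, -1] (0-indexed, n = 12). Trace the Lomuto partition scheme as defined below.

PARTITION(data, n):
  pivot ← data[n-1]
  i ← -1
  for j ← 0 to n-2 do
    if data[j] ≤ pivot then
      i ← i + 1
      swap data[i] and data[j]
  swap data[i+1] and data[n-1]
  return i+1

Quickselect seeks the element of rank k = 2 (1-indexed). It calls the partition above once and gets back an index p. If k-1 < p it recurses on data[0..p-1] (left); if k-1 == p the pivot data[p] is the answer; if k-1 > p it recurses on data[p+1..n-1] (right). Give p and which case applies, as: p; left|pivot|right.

pivot = data[11] = -1; i = -1
j=0: data[0]=6 > -1 → no swap
j=1: data[1]=10 > -1 → no swap
j=2: data[2]=-9 ≤ -1 → i=0, swap data[0],data[2] → [-9, 10, 6, 7, 8, 1, 9, -13, -10, -7, 3, -1]
j=3: data[3]=7 > -1 → no swap
j=4: data[4]=8 > -1 → no swap
j=5: data[5]=1 > -1 → no swap
j=6: data[6]=9 > -1 → no swap
j=7: data[7]=-13 ≤ -1 → i=1, swap data[1],data[7] → [-9, -13, 6, 7, 8, 1, 9, 10, -10, -7, 3, -1]
j=8: data[8]=-10 ≤ -1 → i=2, swap data[2],data[8] → [-9, -13, -10, 7, 8, 1, 9, 10, 6, -7, 3, -1]
j=9: data[9]=-7 ≤ -1 → i=3, swap data[3],data[9] → [-9, -13, -10, -7, 8, 1, 9, 10, 6, 7, 3, -1]
j=10: data[10]=3 > -1 → no swap
final swap data[4],data[11] → [-9, -13, -10, -7, -1, 1, 9, 10, 6, 7, 3, 8]; return 4
p = 4; k-1 = 1 < 4 ⇒ left

4; left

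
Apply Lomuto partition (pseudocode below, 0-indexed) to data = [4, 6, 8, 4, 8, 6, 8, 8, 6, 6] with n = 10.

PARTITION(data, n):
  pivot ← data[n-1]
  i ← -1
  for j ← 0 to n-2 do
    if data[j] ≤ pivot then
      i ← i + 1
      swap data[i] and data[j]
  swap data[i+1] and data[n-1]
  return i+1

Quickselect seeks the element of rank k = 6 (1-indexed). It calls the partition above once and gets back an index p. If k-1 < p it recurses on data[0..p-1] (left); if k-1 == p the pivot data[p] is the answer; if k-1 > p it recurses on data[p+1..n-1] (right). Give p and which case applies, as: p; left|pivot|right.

pivot=6, i=-1
j=0: 4≤6, i=0, swap(0,0) ⇒ [4, 6, 8, 4, 8, 6, 8, 8, 6, 6]
j=1: 6≤6, i=1, swap(1,1) ⇒ [4, 6, 8, 4, 8, 6, 8, 8, 6, 6]
j=2: 8>6, skip
j=3: 4≤6, i=2, swap(2,3) ⇒ [4, 6, 4, 8, 8, 6, 8, 8, 6, 6]
j=4: 8>6, skip
j=5: 6≤6, i=3, swap(3,5) ⇒ [4, 6, 4, 6, 8, 8, 8, 8, 6, 6]
j=6: 8>6, skip
j=7: 8>6, skip
j=8: 6≤6, i=4, swap(4,8) ⇒ [4, 6, 4, 6, 6, 8, 8, 8, 8, 6]
swap(5,9) ⇒ [4, 6, 4, 6, 6, 6, 8, 8, 8, 8]; return 5
p = 5; k-1 = 5 == 5 ⇒ pivot

5; pivot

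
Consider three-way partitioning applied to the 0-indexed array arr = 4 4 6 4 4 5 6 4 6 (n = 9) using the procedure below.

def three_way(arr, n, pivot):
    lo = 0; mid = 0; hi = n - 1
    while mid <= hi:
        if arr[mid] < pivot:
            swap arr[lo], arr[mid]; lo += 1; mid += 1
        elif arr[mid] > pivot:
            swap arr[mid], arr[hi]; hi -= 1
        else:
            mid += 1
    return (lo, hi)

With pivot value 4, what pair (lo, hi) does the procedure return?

(0, 4)

pivot = 4; lo=0, mid=0, hi=8
arr[mid]=4=4: mid=1
arr[mid]=4=4: mid=2
arr[mid]=6>4: swap arr[2],arr[8]; hi=7 → 4 4 6 4 4 5 6 4 6
arr[mid]=6>4: swap arr[2],arr[7]; hi=6 → 4 4 4 4 4 5 6 6 6
arr[mid]=4=4: mid=3
arr[mid]=4=4: mid=4
arr[mid]=4=4: mid=5
arr[mid]=5>4: swap arr[5],arr[6]; hi=5 → 4 4 4 4 4 6 5 6 6
arr[mid]=6>4: swap arr[5],arr[5]; hi=4 → 4 4 4 4 4 6 5 6 6
end: lo=0, hi=4; arr = 4 4 4 4 4 6 5 6 6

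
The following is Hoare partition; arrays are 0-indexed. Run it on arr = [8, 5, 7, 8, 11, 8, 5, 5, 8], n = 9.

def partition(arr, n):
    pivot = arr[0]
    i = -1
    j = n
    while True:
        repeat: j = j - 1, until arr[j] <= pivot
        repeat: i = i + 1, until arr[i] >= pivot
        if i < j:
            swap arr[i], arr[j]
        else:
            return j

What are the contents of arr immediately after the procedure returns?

pivot = arr[0] = 8; i = -1, j = 9
j→8 (arr[8]=8≤8), i→0 (arr[0]=8≥8); i<j, swap → [8, 5, 7, 8, 11, 8, 5, 5, 8]
j→7 (arr[7]=5≤8), i→3 (arr[3]=8≥8); i<j, swap → [8, 5, 7, 5, 11, 8, 5, 8, 8]
j→6 (arr[6]=5≤8), i→4 (arr[4]=11≥8); i<j, swap → [8, 5, 7, 5, 5, 8, 11, 8, 8]
j→5, i→5; i≥j, return j=5. arr = [8, 5, 7, 5, 5, 8, 11, 8, 8]

[8, 5, 7, 5, 5, 8, 11, 8, 8]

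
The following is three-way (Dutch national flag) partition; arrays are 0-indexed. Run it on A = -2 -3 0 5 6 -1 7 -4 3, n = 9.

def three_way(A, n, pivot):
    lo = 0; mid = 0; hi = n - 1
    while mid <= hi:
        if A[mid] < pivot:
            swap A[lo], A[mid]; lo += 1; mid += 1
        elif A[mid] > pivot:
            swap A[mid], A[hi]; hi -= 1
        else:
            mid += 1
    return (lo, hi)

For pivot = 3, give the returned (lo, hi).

(5, 5)

pivot = 3; lo=0, mid=0, hi=8
A[mid]=-2<3: swap A[0],A[0]; lo=1,mid=1 → -2 -3 0 5 6 -1 7 -4 3
A[mid]=-3<3: swap A[1],A[1]; lo=2,mid=2 → -2 -3 0 5 6 -1 7 -4 3
A[mid]=0<3: swap A[2],A[2]; lo=3,mid=3 → -2 -3 0 5 6 -1 7 -4 3
A[mid]=5>3: swap A[3],A[8]; hi=7 → -2 -3 0 3 6 -1 7 -4 5
A[mid]=3=3: mid=4
A[mid]=6>3: swap A[4],A[7]; hi=6 → -2 -3 0 3 -4 -1 7 6 5
A[mid]=-4<3: swap A[3],A[4]; lo=4,mid=5 → -2 -3 0 -4 3 -1 7 6 5
A[mid]=-1<3: swap A[4],A[5]; lo=5,mid=6 → -2 -3 0 -4 -1 3 7 6 5
A[mid]=7>3: swap A[6],A[6]; hi=5 → -2 -3 0 -4 -1 3 7 6 5
end: lo=5, hi=5; A = -2 -3 0 -4 -1 3 7 6 5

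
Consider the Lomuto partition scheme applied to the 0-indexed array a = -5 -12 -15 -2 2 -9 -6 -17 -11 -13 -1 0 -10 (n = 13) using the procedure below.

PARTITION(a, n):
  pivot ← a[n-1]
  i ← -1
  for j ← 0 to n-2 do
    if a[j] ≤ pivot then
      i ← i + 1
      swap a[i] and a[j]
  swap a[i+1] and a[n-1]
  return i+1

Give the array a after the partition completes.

-12 -15 -17 -11 -13 -10 -6 -5 -2 2 -1 0 -9

pivot=-10, i=-1
j=0: -5>-10, skip
j=1: -12≤-10, i=0, swap(0,1) ⇒ -12 -5 -15 -2 2 -9 -6 -17 -11 -13 -1 0 -10
j=2: -15≤-10, i=1, swap(1,2) ⇒ -12 -15 -5 -2 2 -9 -6 -17 -11 -13 -1 0 -10
j=3: -2>-10, skip
j=4: 2>-10, skip
j=5: -9>-10, skip
j=6: -6>-10, skip
j=7: -17≤-10, i=2, swap(2,7) ⇒ -12 -15 -17 -2 2 -9 -6 -5 -11 -13 -1 0 -10
j=8: -11≤-10, i=3, swap(3,8) ⇒ -12 -15 -17 -11 2 -9 -6 -5 -2 -13 -1 0 -10
j=9: -13≤-10, i=4, swap(4,9) ⇒ -12 -15 -17 -11 -13 -9 -6 -5 -2 2 -1 0 -10
j=10: -1>-10, skip
j=11: 0>-10, skip
swap(5,12) ⇒ -12 -15 -17 -11 -13 -10 -6 -5 -2 2 -1 0 -9; return 5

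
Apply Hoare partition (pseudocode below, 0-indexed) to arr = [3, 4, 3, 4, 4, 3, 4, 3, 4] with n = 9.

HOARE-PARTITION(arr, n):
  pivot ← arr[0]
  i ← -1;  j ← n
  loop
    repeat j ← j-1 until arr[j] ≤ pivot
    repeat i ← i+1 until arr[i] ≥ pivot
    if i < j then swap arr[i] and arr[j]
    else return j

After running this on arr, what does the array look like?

pivot=3
j stops at 7 (3), i stops at 0 (3); swap ⇒ [3, 4, 3, 4, 4, 3, 4, 3, 4]
j stops at 5 (3), i stops at 1 (4); swap ⇒ [3, 3, 3, 4, 4, 4, 4, 3, 4]
j stops at 2, i stops at 2; i≥j ⇒ return 2. arr=[3, 3, 3, 4, 4, 4, 4, 3, 4]

[3, 3, 3, 4, 4, 4, 4, 3, 4]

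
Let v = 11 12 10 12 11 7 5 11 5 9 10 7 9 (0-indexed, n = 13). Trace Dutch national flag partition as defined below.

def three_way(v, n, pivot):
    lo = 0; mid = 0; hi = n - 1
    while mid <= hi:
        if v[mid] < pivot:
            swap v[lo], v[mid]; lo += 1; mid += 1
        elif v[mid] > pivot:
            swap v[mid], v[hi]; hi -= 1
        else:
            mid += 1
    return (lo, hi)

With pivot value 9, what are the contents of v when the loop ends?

pivot = 9; lo=0, mid=0, hi=12
v[mid]=11>9: swap v[0],v[12]; hi=11 → 9 12 10 12 11 7 5 11 5 9 10 7 11
v[mid]=9=9: mid=1
v[mid]=12>9: swap v[1],v[11]; hi=10 → 9 7 10 12 11 7 5 11 5 9 10 12 11
v[mid]=7<9: swap v[0],v[1]; lo=1,mid=2 → 7 9 10 12 11 7 5 11 5 9 10 12 11
v[mid]=10>9: swap v[2],v[10]; hi=9 → 7 9 10 12 11 7 5 11 5 9 10 12 11
v[mid]=10>9: swap v[2],v[9]; hi=8 → 7 9 9 12 11 7 5 11 5 10 10 12 11
v[mid]=9=9: mid=3
v[mid]=12>9: swap v[3],v[8]; hi=7 → 7 9 9 5 11 7 5 11 12 10 10 12 11
v[mid]=5<9: swap v[1],v[3]; lo=2,mid=4 → 7 5 9 9 11 7 5 11 12 10 10 12 11
v[mid]=11>9: swap v[4],v[7]; hi=6 → 7 5 9 9 11 7 5 11 12 10 10 12 11
v[mid]=11>9: swap v[4],v[6]; hi=5 → 7 5 9 9 5 7 11 11 12 10 10 12 11
v[mid]=5<9: swap v[2],v[4]; lo=3,mid=5 → 7 5 5 9 9 7 11 11 12 10 10 12 11
v[mid]=7<9: swap v[3],v[5]; lo=4,mid=6 → 7 5 5 7 9 9 11 11 12 10 10 12 11
end: lo=4, hi=5; v = 7 5 5 7 9 9 11 11 12 10 10 12 11

7 5 5 7 9 9 11 11 12 10 10 12 11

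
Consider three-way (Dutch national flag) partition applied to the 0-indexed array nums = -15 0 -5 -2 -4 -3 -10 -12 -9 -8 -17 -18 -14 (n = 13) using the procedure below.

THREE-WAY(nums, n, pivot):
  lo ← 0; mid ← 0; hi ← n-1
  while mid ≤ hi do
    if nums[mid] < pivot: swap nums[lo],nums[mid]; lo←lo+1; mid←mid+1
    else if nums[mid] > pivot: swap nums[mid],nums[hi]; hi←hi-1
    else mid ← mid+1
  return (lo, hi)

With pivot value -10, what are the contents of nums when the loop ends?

-15 -14 -18 -17 -12 -10 -3 -9 -8 -4 -2 -5 0

pivot = -10; lo=0, mid=0, hi=12
nums[mid]=-15<-10: swap nums[0],nums[0]; lo=1,mid=1 → -15 0 -5 -2 -4 -3 -10 -12 -9 -8 -17 -18 -14
nums[mid]=0>-10: swap nums[1],nums[12]; hi=11 → -15 -14 -5 -2 -4 -3 -10 -12 -9 -8 -17 -18 0
nums[mid]=-14<-10: swap nums[1],nums[1]; lo=2,mid=2 → -15 -14 -5 -2 -4 -3 -10 -12 -9 -8 -17 -18 0
nums[mid]=-5>-10: swap nums[2],nums[11]; hi=10 → -15 -14 -18 -2 -4 -3 -10 -12 -9 -8 -17 -5 0
nums[mid]=-18<-10: swap nums[2],nums[2]; lo=3,mid=3 → -15 -14 -18 -2 -4 -3 -10 -12 -9 -8 -17 -5 0
nums[mid]=-2>-10: swap nums[3],nums[10]; hi=9 → -15 -14 -18 -17 -4 -3 -10 -12 -9 -8 -2 -5 0
nums[mid]=-17<-10: swap nums[3],nums[3]; lo=4,mid=4 → -15 -14 -18 -17 -4 -3 -10 -12 -9 -8 -2 -5 0
nums[mid]=-4>-10: swap nums[4],nums[9]; hi=8 → -15 -14 -18 -17 -8 -3 -10 -12 -9 -4 -2 -5 0
nums[mid]=-8>-10: swap nums[4],nums[8]; hi=7 → -15 -14 -18 -17 -9 -3 -10 -12 -8 -4 -2 -5 0
nums[mid]=-9>-10: swap nums[4],nums[7]; hi=6 → -15 -14 -18 -17 -12 -3 -10 -9 -8 -4 -2 -5 0
nums[mid]=-12<-10: swap nums[4],nums[4]; lo=5,mid=5 → -15 -14 -18 -17 -12 -3 -10 -9 -8 -4 -2 -5 0
nums[mid]=-3>-10: swap nums[5],nums[6]; hi=5 → -15 -14 -18 -17 -12 -10 -3 -9 -8 -4 -2 -5 0
nums[mid]=-10=-10: mid=6
end: lo=5, hi=5; nums = -15 -14 -18 -17 -12 -10 -3 -9 -8 -4 -2 -5 0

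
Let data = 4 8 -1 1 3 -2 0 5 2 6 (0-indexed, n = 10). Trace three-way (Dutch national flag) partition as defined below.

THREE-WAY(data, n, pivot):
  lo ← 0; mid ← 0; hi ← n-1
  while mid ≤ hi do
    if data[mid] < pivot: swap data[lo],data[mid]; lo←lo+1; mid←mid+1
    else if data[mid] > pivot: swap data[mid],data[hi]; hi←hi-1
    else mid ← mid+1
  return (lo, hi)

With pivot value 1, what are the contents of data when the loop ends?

pivot = 1; lo=0, mid=0, hi=9
data[mid]=4>1: swap data[0],data[9]; hi=8 → 6 8 -1 1 3 -2 0 5 2 4
data[mid]=6>1: swap data[0],data[8]; hi=7 → 2 8 -1 1 3 -2 0 5 6 4
data[mid]=2>1: swap data[0],data[7]; hi=6 → 5 8 -1 1 3 -2 0 2 6 4
data[mid]=5>1: swap data[0],data[6]; hi=5 → 0 8 -1 1 3 -2 5 2 6 4
data[mid]=0<1: swap data[0],data[0]; lo=1,mid=1 → 0 8 -1 1 3 -2 5 2 6 4
data[mid]=8>1: swap data[1],data[5]; hi=4 → 0 -2 -1 1 3 8 5 2 6 4
data[mid]=-2<1: swap data[1],data[1]; lo=2,mid=2 → 0 -2 -1 1 3 8 5 2 6 4
data[mid]=-1<1: swap data[2],data[2]; lo=3,mid=3 → 0 -2 -1 1 3 8 5 2 6 4
data[mid]=1=1: mid=4
data[mid]=3>1: swap data[4],data[4]; hi=3 → 0 -2 -1 1 3 8 5 2 6 4
end: lo=3, hi=3; data = 0 -2 -1 1 3 8 5 2 6 4

0 -2 -1 1 3 8 5 2 6 4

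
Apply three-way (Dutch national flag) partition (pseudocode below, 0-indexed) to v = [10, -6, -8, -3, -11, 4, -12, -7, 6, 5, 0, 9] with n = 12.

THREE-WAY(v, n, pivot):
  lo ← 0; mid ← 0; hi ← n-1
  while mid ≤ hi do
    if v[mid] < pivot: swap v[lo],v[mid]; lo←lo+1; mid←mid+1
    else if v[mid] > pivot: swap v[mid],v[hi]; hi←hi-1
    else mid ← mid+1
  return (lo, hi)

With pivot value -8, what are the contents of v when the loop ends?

[-12, -11, -8, -3, 4, -6, -7, 6, 5, 0, 9, 10]

pivot = -8; lo=0, mid=0, hi=11
v[mid]=10>-8: swap v[0],v[11]; hi=10 → [9, -6, -8, -3, -11, 4, -12, -7, 6, 5, 0, 10]
v[mid]=9>-8: swap v[0],v[10]; hi=9 → [0, -6, -8, -3, -11, 4, -12, -7, 6, 5, 9, 10]
v[mid]=0>-8: swap v[0],v[9]; hi=8 → [5, -6, -8, -3, -11, 4, -12, -7, 6, 0, 9, 10]
v[mid]=5>-8: swap v[0],v[8]; hi=7 → [6, -6, -8, -3, -11, 4, -12, -7, 5, 0, 9, 10]
v[mid]=6>-8: swap v[0],v[7]; hi=6 → [-7, -6, -8, -3, -11, 4, -12, 6, 5, 0, 9, 10]
v[mid]=-7>-8: swap v[0],v[6]; hi=5 → [-12, -6, -8, -3, -11, 4, -7, 6, 5, 0, 9, 10]
v[mid]=-12<-8: swap v[0],v[0]; lo=1,mid=1 → [-12, -6, -8, -3, -11, 4, -7, 6, 5, 0, 9, 10]
v[mid]=-6>-8: swap v[1],v[5]; hi=4 → [-12, 4, -8, -3, -11, -6, -7, 6, 5, 0, 9, 10]
v[mid]=4>-8: swap v[1],v[4]; hi=3 → [-12, -11, -8, -3, 4, -6, -7, 6, 5, 0, 9, 10]
v[mid]=-11<-8: swap v[1],v[1]; lo=2,mid=2 → [-12, -11, -8, -3, 4, -6, -7, 6, 5, 0, 9, 10]
v[mid]=-8=-8: mid=3
v[mid]=-3>-8: swap v[3],v[3]; hi=2 → [-12, -11, -8, -3, 4, -6, -7, 6, 5, 0, 9, 10]
end: lo=2, hi=2; v = [-12, -11, -8, -3, 4, -6, -7, 6, 5, 0, 9, 10]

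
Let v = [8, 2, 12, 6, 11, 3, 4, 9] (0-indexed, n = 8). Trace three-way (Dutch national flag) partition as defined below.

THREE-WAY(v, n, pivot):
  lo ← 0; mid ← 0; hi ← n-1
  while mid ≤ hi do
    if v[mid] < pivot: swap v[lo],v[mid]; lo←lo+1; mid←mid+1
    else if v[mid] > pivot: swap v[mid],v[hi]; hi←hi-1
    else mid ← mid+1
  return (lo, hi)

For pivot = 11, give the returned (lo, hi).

(6, 6)

lo=0 mid=0 hi=7
8<11: swap(0,0), lo=1 mid=1 ⇒ [8, 2, 12, 6, 11, 3, 4, 9]
2<11: swap(1,1), lo=2 mid=2 ⇒ [8, 2, 12, 6, 11, 3, 4, 9]
12>11: swap(2,7), hi=6 ⇒ [8, 2, 9, 6, 11, 3, 4, 12]
9<11: swap(2,2), lo=3 mid=3 ⇒ [8, 2, 9, 6, 11, 3, 4, 12]
6<11: swap(3,3), lo=4 mid=4 ⇒ [8, 2, 9, 6, 11, 3, 4, 12]
11=11: mid=5
3<11: swap(4,5), lo=5 mid=6 ⇒ [8, 2, 9, 6, 3, 11, 4, 12]
4<11: swap(5,6), lo=6 mid=7 ⇒ [8, 2, 9, 6, 3, 4, 11, 12]
done. lo=6 hi=6; v=[8, 2, 9, 6, 3, 4, 11, 12]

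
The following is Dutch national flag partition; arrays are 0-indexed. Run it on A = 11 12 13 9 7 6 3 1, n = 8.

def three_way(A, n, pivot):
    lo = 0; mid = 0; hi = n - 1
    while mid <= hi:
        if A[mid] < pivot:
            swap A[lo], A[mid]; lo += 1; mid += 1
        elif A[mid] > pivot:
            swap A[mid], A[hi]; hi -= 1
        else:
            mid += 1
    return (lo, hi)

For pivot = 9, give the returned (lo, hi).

(4, 4)

pivot = 9; lo=0, mid=0, hi=7
A[mid]=11>9: swap A[0],A[7]; hi=6 → 1 12 13 9 7 6 3 11
A[mid]=1<9: swap A[0],A[0]; lo=1,mid=1 → 1 12 13 9 7 6 3 11
A[mid]=12>9: swap A[1],A[6]; hi=5 → 1 3 13 9 7 6 12 11
A[mid]=3<9: swap A[1],A[1]; lo=2,mid=2 → 1 3 13 9 7 6 12 11
A[mid]=13>9: swap A[2],A[5]; hi=4 → 1 3 6 9 7 13 12 11
A[mid]=6<9: swap A[2],A[2]; lo=3,mid=3 → 1 3 6 9 7 13 12 11
A[mid]=9=9: mid=4
A[mid]=7<9: swap A[3],A[4]; lo=4,mid=5 → 1 3 6 7 9 13 12 11
end: lo=4, hi=4; A = 1 3 6 7 9 13 12 11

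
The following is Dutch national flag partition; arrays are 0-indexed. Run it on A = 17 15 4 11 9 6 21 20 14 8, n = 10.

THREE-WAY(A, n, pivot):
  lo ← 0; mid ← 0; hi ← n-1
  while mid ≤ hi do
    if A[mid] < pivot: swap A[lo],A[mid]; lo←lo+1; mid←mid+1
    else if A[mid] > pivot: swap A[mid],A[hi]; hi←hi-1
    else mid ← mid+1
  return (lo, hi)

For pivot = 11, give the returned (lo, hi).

pivot = 11; lo=0, mid=0, hi=9
A[mid]=17>11: swap A[0],A[9]; hi=8 → 8 15 4 11 9 6 21 20 14 17
A[mid]=8<11: swap A[0],A[0]; lo=1,mid=1 → 8 15 4 11 9 6 21 20 14 17
A[mid]=15>11: swap A[1],A[8]; hi=7 → 8 14 4 11 9 6 21 20 15 17
A[mid]=14>11: swap A[1],A[7]; hi=6 → 8 20 4 11 9 6 21 14 15 17
A[mid]=20>11: swap A[1],A[6]; hi=5 → 8 21 4 11 9 6 20 14 15 17
A[mid]=21>11: swap A[1],A[5]; hi=4 → 8 6 4 11 9 21 20 14 15 17
A[mid]=6<11: swap A[1],A[1]; lo=2,mid=2 → 8 6 4 11 9 21 20 14 15 17
A[mid]=4<11: swap A[2],A[2]; lo=3,mid=3 → 8 6 4 11 9 21 20 14 15 17
A[mid]=11=11: mid=4
A[mid]=9<11: swap A[3],A[4]; lo=4,mid=5 → 8 6 4 9 11 21 20 14 15 17
end: lo=4, hi=4; A = 8 6 4 9 11 21 20 14 15 17

(4, 4)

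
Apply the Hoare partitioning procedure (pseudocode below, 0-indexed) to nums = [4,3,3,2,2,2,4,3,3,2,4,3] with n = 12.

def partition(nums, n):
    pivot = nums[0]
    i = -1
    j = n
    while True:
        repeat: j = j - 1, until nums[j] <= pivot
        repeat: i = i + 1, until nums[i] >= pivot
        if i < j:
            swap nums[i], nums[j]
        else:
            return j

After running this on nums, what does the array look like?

pivot=4
j stops at 11 (3), i stops at 0 (4); swap ⇒ [3,3,3,2,2,2,4,3,3,2,4,4]
j stops at 10 (4), i stops at 6 (4); swap ⇒ [3,3,3,2,2,2,4,3,3,2,4,4]
j stops at 9, i stops at 10; i≥j ⇒ return 9. nums=[3,3,3,2,2,2,4,3,3,2,4,4]

[3,3,3,2,2,2,4,3,3,2,4,4]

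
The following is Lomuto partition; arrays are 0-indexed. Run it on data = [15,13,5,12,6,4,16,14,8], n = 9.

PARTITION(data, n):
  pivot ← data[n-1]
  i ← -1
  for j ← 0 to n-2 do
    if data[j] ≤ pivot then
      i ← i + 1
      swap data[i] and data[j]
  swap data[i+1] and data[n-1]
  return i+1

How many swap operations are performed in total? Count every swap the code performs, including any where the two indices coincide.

pivot = data[8] = 8; i = -1
j=0: data[0]=15 > 8 → no swap
j=1: data[1]=13 > 8 → no swap
j=2: data[2]=5 ≤ 8 → i=0, swap data[0],data[2] → [5,13,15,12,6,4,16,14,8]
j=3: data[3]=12 > 8 → no swap
j=4: data[4]=6 ≤ 8 → i=1, swap data[1],data[4] → [5,6,15,12,13,4,16,14,8]
j=5: data[5]=4 ≤ 8 → i=2, swap data[2],data[5] → [5,6,4,12,13,15,16,14,8]
j=6: data[6]=16 > 8 → no swap
j=7: data[7]=14 > 8 → no swap
final swap data[3],data[8] → [5,6,4,8,13,15,16,14,12]; return 3

4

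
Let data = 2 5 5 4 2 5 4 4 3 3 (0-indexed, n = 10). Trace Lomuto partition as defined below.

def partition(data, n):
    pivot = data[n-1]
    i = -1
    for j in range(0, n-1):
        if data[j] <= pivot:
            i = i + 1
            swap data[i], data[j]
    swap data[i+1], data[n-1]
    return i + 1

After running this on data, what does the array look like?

pivot = data[9] = 3; i = -1
j=0: data[0]=2 ≤ 3 → i=0, swap data[0],data[0] (no change) → 2 5 5 4 2 5 4 4 3 3
j=1: data[1]=5 > 3 → no swap
j=2: data[2]=5 > 3 → no swap
j=3: data[3]=4 > 3 → no swap
j=4: data[4]=2 ≤ 3 → i=1, swap data[1],data[4] → 2 2 5 4 5 5 4 4 3 3
j=5: data[5]=5 > 3 → no swap
j=6: data[6]=4 > 3 → no swap
j=7: data[7]=4 > 3 → no swap
j=8: data[8]=3 ≤ 3 → i=2, swap data[2],data[8] → 2 2 3 4 5 5 4 4 5 3
final swap data[3],data[9] → 2 2 3 3 5 5 4 4 5 4; return 3

2 2 3 3 5 5 4 4 5 4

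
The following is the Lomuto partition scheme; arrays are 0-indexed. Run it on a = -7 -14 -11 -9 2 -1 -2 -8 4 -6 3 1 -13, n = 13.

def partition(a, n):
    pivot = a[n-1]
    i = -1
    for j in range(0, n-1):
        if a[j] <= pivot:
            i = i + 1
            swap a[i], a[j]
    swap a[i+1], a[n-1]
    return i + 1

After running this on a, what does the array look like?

-14 -13 -11 -9 2 -1 -2 -8 4 -6 3 1 -7

pivot = a[12] = -13; i = -1
j=0: a[0]=-7 > -13 → no swap
j=1: a[1]=-14 ≤ -13 → i=0, swap a[0],a[1] → -14 -7 -11 -9 2 -1 -2 -8 4 -6 3 1 -13
j=2: a[2]=-11 > -13 → no swap
j=3: a[3]=-9 > -13 → no swap
j=4: a[4]=2 > -13 → no swap
j=5: a[5]=-1 > -13 → no swap
j=6: a[6]=-2 > -13 → no swap
j=7: a[7]=-8 > -13 → no swap
j=8: a[8]=4 > -13 → no swap
j=9: a[9]=-6 > -13 → no swap
j=10: a[10]=3 > -13 → no swap
j=11: a[11]=1 > -13 → no swap
final swap a[1],a[12] → -14 -13 -11 -9 2 -1 -2 -8 4 -6 3 1 -7; return 1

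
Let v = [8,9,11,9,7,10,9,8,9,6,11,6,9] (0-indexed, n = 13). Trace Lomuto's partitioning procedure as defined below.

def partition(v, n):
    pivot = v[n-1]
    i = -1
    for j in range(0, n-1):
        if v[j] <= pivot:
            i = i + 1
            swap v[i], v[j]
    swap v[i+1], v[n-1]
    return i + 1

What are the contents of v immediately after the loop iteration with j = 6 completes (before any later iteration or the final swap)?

pivot = v[12] = 9; i = -1
j=0: v[0]=8 ≤ 9 → i=0, swap v[0],v[0] (no change) → [8,9,11,9,7,10,9,8,9,6,11,6,9]
j=1: v[1]=9 ≤ 9 → i=1, swap v[1],v[1] (no change) → [8,9,11,9,7,10,9,8,9,6,11,6,9]
j=2: v[2]=11 > 9 → no swap
j=3: v[3]=9 ≤ 9 → i=2, swap v[2],v[3] → [8,9,9,11,7,10,9,8,9,6,11,6,9]
j=4: v[4]=7 ≤ 9 → i=3, swap v[3],v[4] → [8,9,9,7,11,10,9,8,9,6,11,6,9]
j=5: v[5]=10 > 9 → no swap
j=6: v[6]=9 ≤ 9 → i=4, swap v[4],v[6] → [8,9,9,7,9,10,11,8,9,6,11,6,9]
(after j=6) v = [8,9,9,7,9,10,11,8,9,6,11,6,9]

[8,9,9,7,9,10,11,8,9,6,11,6,9]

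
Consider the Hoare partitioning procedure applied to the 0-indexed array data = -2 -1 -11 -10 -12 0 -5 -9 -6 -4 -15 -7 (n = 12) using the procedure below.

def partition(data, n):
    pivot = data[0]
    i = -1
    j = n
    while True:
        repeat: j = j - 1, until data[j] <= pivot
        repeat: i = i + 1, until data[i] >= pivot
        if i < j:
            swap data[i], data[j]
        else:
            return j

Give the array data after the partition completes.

pivot=-2
j stops at 11 (-7), i stops at 0 (-2); swap ⇒ -7 -1 -11 -10 -12 0 -5 -9 -6 -4 -15 -2
j stops at 10 (-15), i stops at 1 (-1); swap ⇒ -7 -15 -11 -10 -12 0 -5 -9 -6 -4 -1 -2
j stops at 9 (-4), i stops at 5 (0); swap ⇒ -7 -15 -11 -10 -12 -4 -5 -9 -6 0 -1 -2
j stops at 8, i stops at 9; i≥j ⇒ return 8. data=-7 -15 -11 -10 -12 -4 -5 -9 -6 0 -1 -2

-7 -15 -11 -10 -12 -4 -5 -9 -6 0 -1 -2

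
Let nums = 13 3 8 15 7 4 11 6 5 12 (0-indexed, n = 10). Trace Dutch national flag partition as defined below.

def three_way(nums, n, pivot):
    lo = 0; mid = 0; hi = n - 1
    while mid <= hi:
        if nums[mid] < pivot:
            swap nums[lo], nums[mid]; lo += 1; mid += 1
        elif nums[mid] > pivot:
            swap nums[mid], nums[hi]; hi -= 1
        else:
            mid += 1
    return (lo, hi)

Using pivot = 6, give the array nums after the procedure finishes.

5 3 4 6 7 11 15 8 12 13

pivot = 6; lo=0, mid=0, hi=9
nums[mid]=13>6: swap nums[0],nums[9]; hi=8 → 12 3 8 15 7 4 11 6 5 13
nums[mid]=12>6: swap nums[0],nums[8]; hi=7 → 5 3 8 15 7 4 11 6 12 13
nums[mid]=5<6: swap nums[0],nums[0]; lo=1,mid=1 → 5 3 8 15 7 4 11 6 12 13
nums[mid]=3<6: swap nums[1],nums[1]; lo=2,mid=2 → 5 3 8 15 7 4 11 6 12 13
nums[mid]=8>6: swap nums[2],nums[7]; hi=6 → 5 3 6 15 7 4 11 8 12 13
nums[mid]=6=6: mid=3
nums[mid]=15>6: swap nums[3],nums[6]; hi=5 → 5 3 6 11 7 4 15 8 12 13
nums[mid]=11>6: swap nums[3],nums[5]; hi=4 → 5 3 6 4 7 11 15 8 12 13
nums[mid]=4<6: swap nums[2],nums[3]; lo=3,mid=4 → 5 3 4 6 7 11 15 8 12 13
nums[mid]=7>6: swap nums[4],nums[4]; hi=3 → 5 3 4 6 7 11 15 8 12 13
end: lo=3, hi=3; nums = 5 3 4 6 7 11 15 8 12 13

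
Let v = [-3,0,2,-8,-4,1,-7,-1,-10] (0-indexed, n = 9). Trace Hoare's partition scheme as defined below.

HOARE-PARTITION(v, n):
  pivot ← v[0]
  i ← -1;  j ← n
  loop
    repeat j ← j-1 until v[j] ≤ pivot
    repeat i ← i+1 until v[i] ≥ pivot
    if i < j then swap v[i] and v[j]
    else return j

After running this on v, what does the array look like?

[-10,-7,-4,-8,2,1,0,-1,-3]

pivot=-3
j stops at 8 (-10), i stops at 0 (-3); swap ⇒ [-10,0,2,-8,-4,1,-7,-1,-3]
j stops at 6 (-7), i stops at 1 (0); swap ⇒ [-10,-7,2,-8,-4,1,0,-1,-3]
j stops at 4 (-4), i stops at 2 (2); swap ⇒ [-10,-7,-4,-8,2,1,0,-1,-3]
j stops at 3, i stops at 4; i≥j ⇒ return 3. v=[-10,-7,-4,-8,2,1,0,-1,-3]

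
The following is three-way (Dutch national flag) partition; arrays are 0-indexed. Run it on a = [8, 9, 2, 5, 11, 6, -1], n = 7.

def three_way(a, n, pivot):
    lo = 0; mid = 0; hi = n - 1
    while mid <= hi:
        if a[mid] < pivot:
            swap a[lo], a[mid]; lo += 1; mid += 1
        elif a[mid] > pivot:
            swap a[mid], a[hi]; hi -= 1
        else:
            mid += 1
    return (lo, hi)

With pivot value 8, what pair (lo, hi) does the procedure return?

pivot = 8; lo=0, mid=0, hi=6
a[mid]=8=8: mid=1
a[mid]=9>8: swap a[1],a[6]; hi=5 → [8, -1, 2, 5, 11, 6, 9]
a[mid]=-1<8: swap a[0],a[1]; lo=1,mid=2 → [-1, 8, 2, 5, 11, 6, 9]
a[mid]=2<8: swap a[1],a[2]; lo=2,mid=3 → [-1, 2, 8, 5, 11, 6, 9]
a[mid]=5<8: swap a[2],a[3]; lo=3,mid=4 → [-1, 2, 5, 8, 11, 6, 9]
a[mid]=11>8: swap a[4],a[5]; hi=4 → [-1, 2, 5, 8, 6, 11, 9]
a[mid]=6<8: swap a[3],a[4]; lo=4,mid=5 → [-1, 2, 5, 6, 8, 11, 9]
end: lo=4, hi=4; a = [-1, 2, 5, 6, 8, 11, 9]

(4, 4)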